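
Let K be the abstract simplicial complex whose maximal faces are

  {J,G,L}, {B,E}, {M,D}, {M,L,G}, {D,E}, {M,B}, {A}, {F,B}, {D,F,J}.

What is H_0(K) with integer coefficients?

K has 9 vertices, 13 edges, 3 triangles.
rank ∂_0 = 0, rank ∂_1 = 7 ⇒ b_0 = 9 − 0 − 7 = 2; all invariant factors of ∂_1 are 1 so no torsion. So H_0 = Z^2.

H_0 = Z^2.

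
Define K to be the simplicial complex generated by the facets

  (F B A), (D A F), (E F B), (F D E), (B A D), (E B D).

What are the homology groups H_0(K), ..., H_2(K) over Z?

Order the vertices as A < B < D < E < F. Listing each simplex with vertices in this order, K has dimension 2 with simplices:

  0-simplices (5): A, B, D, E, F
  1-simplices (9): AB, AD, AF, BD, BE, BF, DE, DF, EF
  2-simplices (6): ABD, ABF, ADF, BDE, BEF, DEF

Hence C_0 ≅ Z^5, C_1 ≅ Z^9, C_2 ≅ Z^6.

The boundary map ∂_1: C_1 → C_0 is given by ∂[p,q] = [q] − [p]. For instance
  ∂AF = F − A.
The 5×9 boundary matrix has rank 4 and Smith normal form diag(1,1,1,1).

The boundary map ∂_2: C_2 → C_1 acts by ∂[p,q,r] = [q,r] − [p,r] + [p,q]. For instance
  ∂ADF = DF − AF + AD,
  ∂ABD = BD − AD + AB.
As a 9×6 matrix over Z this has rank 5, with invariant factors (1,1,1,1,1).

From H_k ≅ ker(∂_k) / im(∂_{k+1}) we obtain:

  H_0: rank C_0 − rank ∂_1 = 5 − 4 = 1, and the invariant factors of ∂_1 are all 1, so H_0 = Z.
  H_1: rank ker ∂_1 − rank ∂_2 = (9 − 4) − 5 = 0, and the invariant factors of ∂_2 are all 1, so H_1 = 0.
  H_2: rank ker ∂_2 − rank ∂_3 = (6 − 5) − 0 = 1, and there is no ∂_3, so H_2 = Z.

H_0 = Z,  H_1 = 0,  H_2 = Z.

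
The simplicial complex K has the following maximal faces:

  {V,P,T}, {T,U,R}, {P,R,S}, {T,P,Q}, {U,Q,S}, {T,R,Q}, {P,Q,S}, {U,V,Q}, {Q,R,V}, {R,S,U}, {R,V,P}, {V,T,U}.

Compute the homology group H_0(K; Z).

H_0 = Z.

Take the total order P < Q < R < S < T < U < V on the vertex set. Then K (dimension 2) consists of the simplices:

  0-simplices (7): P, Q, R, S, T, U, V
  1-simplices (18): PQ, PR, PS, PT, PV, QR, QS, QT, QU, QV, RS, RT, RU, RV, SU, TU, TV, UV
  2-simplices (12): PQS, PQT, PRS, PRV, PTV, QRT, QRV, QSU, QUV, RSU, RTU, TUV

so the chain groups are C_0 ≅ Z^7, C_1 ≅ Z^18, C_2 ≅ Z^12.

∂_1: C_1 → C_0 sends each edge [p,q] (with p < q) to q − p. For instance
  ∂QV = V − Q.
The 7×18 boundary matrix has rank 6 and Smith normal form diag(1,1,1,1,1,1).

Boundary ∂_2: C_2 → C_1 sends each 2-simplex [p,q,r] to [q,r] − [p,r] + [p,q]. For instance
  ∂RTU = TU − RU + RT,
  ∂TUV = UV − TV + TU.
As a 18×12 matrix over Z this has rank 12, with invariant factors (1,1,1,1,1,1,1,1,1,1,1,2).

Reading off H_k = ker ∂_k / im ∂_{k+1}:

  H_0: rank C_0 − rank ∂_1 = 7 − 6 = 1, and the invariant factors of ∂_1 are all 1, so H_0 ≅ Z.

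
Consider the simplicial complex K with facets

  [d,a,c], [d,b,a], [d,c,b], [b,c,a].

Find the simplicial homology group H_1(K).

H_1 = 0.

We work with the vertex ordering a < b < c < d. The simplices of K, each written with vertices in increasing order, are:

  0-simplices (4): a, b, c, d
  1-simplices (6): ab, ac, ad, bc, bd, cd
  2-simplices (4): abc, abd, acd, bcd

so the chain groups are C_0 ≅ Z^4, C_1 ≅ Z^6, C_2 ≅ Z^4.

Boundary ∂_1: C_1 → C_0 sends each edge [p,q] (with p < q) to q − p. For instance
  ∂ac = c − a.
The 4×6 boundary matrix has rank 3 and Smith normal form diag(1,1,1).

∂_2: C_2 → C_1 maps a triangle to the signed sum of its edges. For instance
  ∂abd = bd − ad + ab,
  ∂acd = cd − ad + ac.
The resulting 6×4 matrix has rank 3, and its Smith normal form has invariant factors (1,1,1).

Reading off H_k = ker ∂_k / im ∂_{k+1}:

  H_1: rank ker ∂_1 − rank ∂_2 = (6 − 3) − 3 = 0, and the invariant factors of ∂_2 are all 1, so H_1 = 0.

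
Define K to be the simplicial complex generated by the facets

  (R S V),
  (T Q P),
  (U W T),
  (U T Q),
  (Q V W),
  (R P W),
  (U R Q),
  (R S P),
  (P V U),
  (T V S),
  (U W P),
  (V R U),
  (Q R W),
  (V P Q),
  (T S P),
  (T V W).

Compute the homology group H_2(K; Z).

K has 8 vertices, 24 edges, 16 triangles.
rank ∂_2 = 15, rank ∂_3 = 0 ⇒ b_2 = 16 − 15 − 0 = 1. So H_2 = Z.

H_2 ≅ Z.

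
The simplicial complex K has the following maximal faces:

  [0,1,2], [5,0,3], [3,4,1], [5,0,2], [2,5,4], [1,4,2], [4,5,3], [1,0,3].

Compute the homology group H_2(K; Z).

We work with the vertex ordering 0 < 1 < 2 < 3 < 4 < 5. The simplices of K, each written with vertices in increasing order, are:

  0-simplices (6): [0], [1], [2], [3], [4], [5]
  1-simplices (12): [0,1], [0,2], [0,3], [0,5], [1,2], [1,3], [1,4], [2,4], [2,5], [3,4], [3,5], [4,5]
  2-simplices (8): [0,1,2], [0,1,3], [0,2,5], [0,3,5], [1,2,4], [1,3,4], [2,4,5], [3,4,5]

so the chain groups are C_0 ≅ Z^6, C_1 ≅ Z^12, C_2 ≅ Z^8.

∂_1: C_1 → C_0 is given by ∂[p,q] = [q] − [p]. For instance
  ∂[2,4] = [4] − [2].
The 6×12 boundary matrix has rank 5 and Smith normal form diag(1,1,1,1,1).

∂_2: C_2 → C_1 sends each 2-simplex [p,q,r] to [q,r] − [p,r] + [p,q]. For instance
  ∂[0,2,5] = [2,5] − [0,5] + [0,2],
  ∂[2,4,5] = [4,5] − [2,5] + [2,4].
The 12×8 boundary matrix has rank 7 and Smith normal form diag(1,1,1,1,1,1,1).

From H_k ≅ ker(∂_k) / im(∂_{k+1}) we obtain:

  H_2: rank ker ∂_2 − rank ∂_3 = (8 − 7) − 0 = 1, and there is no ∂_3, so H_2 ≅ Z.

H_2 ≅ Z.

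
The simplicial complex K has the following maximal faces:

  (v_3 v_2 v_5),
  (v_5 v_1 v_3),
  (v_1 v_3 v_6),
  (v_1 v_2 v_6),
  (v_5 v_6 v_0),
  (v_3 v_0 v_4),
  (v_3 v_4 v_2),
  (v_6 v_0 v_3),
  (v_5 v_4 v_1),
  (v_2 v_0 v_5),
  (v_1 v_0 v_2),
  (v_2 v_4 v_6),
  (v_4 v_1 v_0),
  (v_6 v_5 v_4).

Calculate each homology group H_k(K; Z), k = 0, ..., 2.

We work with the vertex ordering v_0 < v_1 < v_2 < v_3 < v_4 < v_5 < v_6. The simplices of K, each written with vertices in increasing order, are:

  0-simplices (7): [v_0], [v_1], [v_2], [v_3], [v_4], [v_5], [v_6]
  1-simplices (21): (21 of them)
  2-simplices (14): (14 of them)

so the chain groups are C_0 ≅ Z^7, C_1 ≅ Z^21, C_2 ≅ Z^14.

Boundary ∂_1: C_1 → C_0 maps an edge to its endpoints' difference, ∂[p,q] = q − p.
The resulting 7×21 matrix has rank 6, and its Smith normal form has invariant factors (1,1,1,1,1,1).

∂_2: C_2 → C_1 acts by ∂[p,q,r] = [q,r] − [p,r] + [p,q]. For instance
  ∂[v_1,v_2,v_6] = [v_2,v_6] − [v_1,v_6] + [v_1,v_2],
  ∂[v_2,v_3,v_4] = [v_3,v_4] − [v_2,v_4] + [v_2,v_3].
As a 21×14 matrix over Z this has rank 13, with invariant factors (1,1,1,1,1,1,1,1,1,1,1,1,1).

Computing H_k = (kernel of ∂_k) / (image of ∂_{k+1}):

  H_0: rank C_0 − rank ∂_1 = 7 − 6 = 1, and the invariant factors of ∂_1 are all 1, so H_0 ≅ Z.
  H_1: rank ker ∂_1 − rank ∂_2 = (21 − 6) − 13 = 2, and the invariant factors of ∂_2 are all 1, so H_1 ≅ Z^2.
  H_2: rank ker ∂_2 − rank ∂_3 = (14 − 13) − 0 = 1, and there is no ∂_3, so H_2 ≅ Z.

As a check, the Euler characteristic is 7 − 21 + 14 = 0, which agrees with 1 − 2 + 1 = 0.

H_0 ≅ Z,  H_1 ≅ Z^2,  H_2 ≅ Z.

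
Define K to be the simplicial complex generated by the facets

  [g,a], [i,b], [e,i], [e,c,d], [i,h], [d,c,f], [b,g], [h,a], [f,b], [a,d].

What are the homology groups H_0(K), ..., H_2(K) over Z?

H_0 ≅ Z,  H_1 ≅ Z^3,  H_2 = 0.

Order the vertices as a < b < c < d < e < f < g < h < i. Listing each simplex with vertices in this order, K has dimension 2 with simplices:

  0-simplices (9): a, b, c, d, e, f, g, h, i
  1-simplices (13): ad, ag, ah, bf, bg, bi, cd, ce, cf, de, df, ei, hi
  2-simplices (2): cde, cdf

giving chain groups C_0 ≅ Z^9, C_1 ≅ Z^13, C_2 ≅ Z^2.

∂_1: C_1 → C_0 is given by ∂[p,q] = [q] − [p].
The resulting 9×13 matrix has rank 8, and its Smith normal form has invariant factors (1,1,1,1,1,1,1,1).

∂_2: C_2 → C_1 maps a triangle to the signed sum of its edges. For instance
  ∂cde = de − ce + cd,
  ∂cdf = df − cf + cd.
This gives a 13×2 integer matrix of rank 2; reducing to Smith normal form yields diagonal entries (1,1).

From H_k ≅ ker(∂_k) / im(∂_{k+1}) we obtain:

  H_0: rank C_0 − rank ∂_1 = 9 − 8 = 1, and the invariant factors of ∂_1 are all 1, so H_0 ≅ Z.
  H_1: rank ker ∂_1 − rank ∂_2 = (13 − 8) − 2 = 3, and the invariant factors of ∂_2 are all 1, so H_1 ≅ Z^3.
  H_2: rank ker ∂_2 − rank ∂_3 = (2 − 2) − 0 = 0, and there is no ∂_3, so H_2 ≅ 0.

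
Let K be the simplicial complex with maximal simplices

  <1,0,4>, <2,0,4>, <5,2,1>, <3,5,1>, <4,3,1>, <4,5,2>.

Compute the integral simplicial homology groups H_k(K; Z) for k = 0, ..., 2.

Order the vertices as 0 < 1 < 2 < 3 < 4 < 5. Listing each simplex with vertices in this order, K has dimension 2 with simplices:

  0-simplices (6): [0], [1], [2], [3], [4], [5]
  1-simplices (12): [0,1], [0,2], [0,4], [1,2], [1,3], [1,4], [1,5], [2,4], [2,5], [3,4], [3,5], [4,5]
  2-simplices (6): [0,1,4], [0,2,4], [1,2,5], [1,3,4], [1,3,5], [2,4,5]

giving chain groups C_0 ≅ Z^6, C_1 ≅ Z^12, C_2 ≅ Z^6.

Boundary ∂_1: C_1 → C_0 sends each edge [p,q] (with p < q) to q − p. For instance
  ∂[1,5] = [5] − [1].
The resulting 6×12 matrix has rank 5, and its Smith normal form has invariant factors (1,1,1,1,1).

The boundary map ∂_2: C_2 → C_1 maps a triangle to the signed sum of its edges. For instance
  ∂[0,1,4] = [1,4] − [0,4] + [0,1],
  ∂[0,2,4] = [2,4] − [0,4] + [0,2].
The resulting 12×6 matrix has rank 6, and its Smith normal form has invariant factors (1,1,1,1,1,1).

Computing H_k = (kernel of ∂_k) / (image of ∂_{k+1}):

  H_0: rank C_0 − rank ∂_1 = 6 − 5 = 1, and the invariant factors of ∂_1 are all 1, so H_0 ≅ Z.
  H_1: rank ker ∂_1 − rank ∂_2 = (12 − 5) − 6 = 1, and the invariant factors of ∂_2 are all 1, so H_1 ≅ Z.
  H_2: rank ker ∂_2 − rank ∂_3 = (6 − 6) − 0 = 0, and there is no ∂_3, so H_2 ≅ 0.

H_0 = Z,  H_1 = Z,  H_2 = 0.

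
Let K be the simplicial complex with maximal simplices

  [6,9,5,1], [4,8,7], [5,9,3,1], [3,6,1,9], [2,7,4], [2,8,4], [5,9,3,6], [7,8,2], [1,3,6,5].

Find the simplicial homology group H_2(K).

H_2 = Z.

Take the total order 1 < 2 < 3 < 4 < 5 < 6 < 7 < 8 < 9 on the vertex set. Then K (dimension 3) consists of the simplices:

  0-simplices (9): [1], [2], [3], [4], [5], [6], [7], [8], [9]
  1-simplices (16): [1,3], [1,5], [1,6], [1,9], [2,4], [2,7], [2,8], [3,5], [3,6], [3,9], [4,7], [4,8], [5,6], [5,9], [6,9], [7,8]
  2-simplices (14): [1,3,5], [1,3,6], [1,3,9], [1,5,6], [1,5,9], [1,6,9], [2,4,7], [2,4,8], [2,7,8], [3,5,6], [3,5,9], [3,6,9], [4,7,8], [5,6,9]
  3-simplices (5): [1,3,5,6], [1,3,5,9], [1,3,6,9], [1,5,6,9], [3,5,6,9]

Hence C_0 ≅ Z^9, C_1 ≅ Z^16, C_2 ≅ Z^14, C_3 ≅ Z^5.

Boundary ∂_1: C_1 → C_0 is given by ∂[p,q] = [q] − [p]. For instance
  ∂[3,5] = [5] − [3].
As a 9×16 matrix over Z this has rank 7, with invariant factors (1,1,1,1,1,1,1).

Boundary ∂_2: C_2 → C_1 sends each 2-simplex [p,q,r] to [q,r] − [p,r] + [p,q]. For instance
  ∂[2,4,7] = [4,7] − [2,7] + [2,4],
  ∂[3,6,9] = [6,9] − [3,9] + [3,6].
This gives a 16×14 integer matrix of rank 9; reducing to Smith normal form yields diagonal entries (1,1,1,1,1,1,1,1,1).

The boundary map ∂_3: C_3 → C_2 sends each 3-simplex σ to the alternating sum Σ_i (−1)^i (σ with its i-th vertex removed). For instance
  ∂[1,3,5,6] = [3,5,6] − [1,5,6] + [1,3,6] − [1,3,5],
  ∂[3,5,6,9] = [5,6,9] − [3,6,9] + [3,5,9] − [3,5,6].
As a 14×5 matrix over Z this has rank 4, with invariant factors (1,1,1,1).

Computing H_k = (kernel of ∂_k) / (image of ∂_{k+1}):

  H_2: rank ker ∂_2 − rank ∂_3 = (14 − 9) − 4 = 1, and the invariant factors of ∂_3 are all 1, so H_2 = Z.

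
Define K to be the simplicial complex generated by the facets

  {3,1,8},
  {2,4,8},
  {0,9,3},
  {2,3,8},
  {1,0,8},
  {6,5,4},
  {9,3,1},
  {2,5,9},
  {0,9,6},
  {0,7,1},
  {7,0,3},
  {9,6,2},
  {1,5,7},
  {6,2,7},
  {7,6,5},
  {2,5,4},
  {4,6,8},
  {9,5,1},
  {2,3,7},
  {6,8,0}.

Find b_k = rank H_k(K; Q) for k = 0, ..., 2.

b_0 = 1, b_1 = 1, b_2 = 0.

We work with the vertex ordering 0 < 1 < 2 < 3 < 4 < 5 < 6 < 7 < 8 < 9. The simplices of K, each written with vertices in increasing order, are:

  0-simplices (10): [0], [1], [2], [3], [4], [5], [6], [7], [8], [9]
  1-simplices (30): (30 of them)
  2-simplices (20): (20 of them)

giving chain groups C_0 ≅ Z^10, C_1 ≅ Z^30, C_2 ≅ Z^20.

The boundary map ∂_1: C_1 → C_0 maps an edge to its endpoints' difference, ∂[p,q] = q − p. For instance
  ∂[1,3] = [3] − [1].
The resulting 10×30 matrix has rank 9, and its Smith normal form has invariant factors (1,1,1,1,1,1,1,1,1).

Boundary ∂_2: C_2 → C_1 acts by ∂[p,q,r] = [q,r] − [p,r] + [p,q]. For instance
  ∂[2,4,5] = [4,5] − [2,5] + [2,4],
  ∂[2,3,7] = [3,7] − [2,7] + [2,3].
The 30×20 boundary matrix has rank 20 and Smith normal form diag(1,1,1,1,1,1,1,1,1,1,1,1,1,1,1,1,1,1,1,2).

Now H_k = ker ∂_k / im ∂_{k+1}, so:

  H_0: rank C_0 − rank ∂_1 = 10 − 9 = 1, and the invariant factors of ∂_1 are all 1, so H_0 = Z.
  H_1: rank ker ∂_1 − rank ∂_2 = (30 − 9) − 20 = 1, and ∂_2 has invariant factor 2 > 1, so H_1 = Z ⊕ Z_2.
  H_2: rank ker ∂_2 − rank ∂_3 = (20 − 20) − 0 = 0, and there is no ∂_3, so H_2 = 0.

Hence the Betti numbers are b_0 = 1, b_1 = 1, b_2 = 0.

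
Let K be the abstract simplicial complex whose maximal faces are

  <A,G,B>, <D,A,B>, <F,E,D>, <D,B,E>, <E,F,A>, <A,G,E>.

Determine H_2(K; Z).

H_2 ≅ 0.

Fix the vertex order A < B < D < E < F < G and write every simplex with vertices in increasing order. Then dim K = 2 and the simplices of K are:

  0-simplices (6): A, B, D, E, F, G
  1-simplices (12): AB, AD, AE, AF, AG, BD, BE, BG, DE, DF, EF, EG
  2-simplices (6): ABD, ABG, AEF, AEG, BDE, DEF

Hence C_0 ≅ Z^6, C_1 ≅ Z^12, C_2 ≅ Z^6.

Boundary ∂_1: C_1 → C_0 sends each edge [p,q] (with p < q) to q − p.
The 6×12 boundary matrix has rank 5 and Smith normal form diag(1,1,1,1,1).

The boundary map ∂_2: C_2 → C_1 maps a triangle to the signed sum of its edges. For instance
  ∂AEG = EG − AG + AE,
  ∂ABD = BD − AD + AB.
The 12×6 boundary matrix has rank 6 and Smith normal form diag(1,1,1,1,1,1).

Computing H_k = (kernel of ∂_k) / (image of ∂_{k+1}):

  H_2: rank ker ∂_2 − rank ∂_3 = (6 − 6) − 0 = 0, and there is no ∂_3, so H_2 ≅ 0.

(K is a triangulation of the cylinder S^1 x I.)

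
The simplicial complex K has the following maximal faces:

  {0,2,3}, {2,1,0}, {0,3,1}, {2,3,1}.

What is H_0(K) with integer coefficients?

H_0 ≅ Z.

Take the total order 0 < 1 < 2 < 3 on the vertex set. Then K (dimension 2) consists of the simplices:

  0-simplices (4): [0], [1], [2], [3]
  1-simplices (6): [0,1], [0,2], [0,3], [1,2], [1,3], [2,3]
  2-simplices (4): [0,1,2], [0,1,3], [0,2,3], [1,2,3]

so the chain groups are C_0 ≅ Z^4, C_1 ≅ Z^6, C_2 ≅ Z^4.

∂_1: C_1 → C_0 sends each edge [p,q] (with p < q) to q − p.
This gives a 4×6 integer matrix of rank 3; reducing to Smith normal form yields diagonal entries (1,1,1).

Boundary ∂_2: C_2 → C_1 sends each 2-simplex [p,q,r] to [q,r] − [p,r] + [p,q]. For instance
  ∂[0,1,3] = [1,3] − [0,3] + [0,1],
  ∂[0,2,3] = [2,3] − [0,3] + [0,2].
This gives a 6×4 integer matrix of rank 3; reducing to Smith normal form yields diagonal entries (1,1,1).

Reading off H_k = ker ∂_k / im ∂_{k+1}:

  H_0: rank C_0 − rank ∂_1 = 4 − 3 = 1, and the invariant factors of ∂_1 are all 1, so H_0 = Z.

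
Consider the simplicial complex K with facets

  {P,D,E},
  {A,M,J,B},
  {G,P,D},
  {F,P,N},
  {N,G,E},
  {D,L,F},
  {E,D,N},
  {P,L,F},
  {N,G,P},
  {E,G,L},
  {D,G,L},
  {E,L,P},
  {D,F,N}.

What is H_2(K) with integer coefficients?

H_2 = 0.

K has 11 vertices, 24 edges, 16 triangles, 1 3-simplex.
rank ∂_2 = 15, rank ∂_3 = 1 ⇒ b_2 = 16 − 15 − 1 = 0; all invariant factors of ∂_3 are 1 so no torsion. So H_2 ≅ 0.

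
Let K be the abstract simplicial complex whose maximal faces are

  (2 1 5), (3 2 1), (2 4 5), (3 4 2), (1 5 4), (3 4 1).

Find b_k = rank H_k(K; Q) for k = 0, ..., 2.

b_0 = 1, b_1 = 0, b_2 = 1.

We work with the vertex ordering 1 < 2 < 3 < 4 < 5. The simplices of K, each written with vertices in increasing order, are:

  0-simplices (5): [1], [2], [3], [4], [5]
  1-simplices (9): [1,2], [1,3], [1,4], [1,5], [2,3], [2,4], [2,5], [3,4], [4,5]
  2-simplices (6): [1,2,3], [1,2,5], [1,3,4], [1,4,5], [2,3,4], [2,4,5]

giving chain groups C_0 ≅ Z^5, C_1 ≅ Z^9, C_2 ≅ Z^6.

The boundary map ∂_1: C_1 → C_0 sends each edge [p,q] (with p < q) to q − p. For instance
  ∂[3,4] = [4] − [3].
This gives a 5×9 integer matrix of rank 4; reducing to Smith normal form yields diagonal entries (1,1,1,1).

∂_2: C_2 → C_1 sends each 2-simplex [p,q,r] to [q,r] − [p,r] + [p,q]. For instance
  ∂[1,4,5] = [4,5] − [1,5] + [1,4],
  ∂[1,2,3] = [2,3] − [1,3] + [1,2].
This gives a 9×6 integer matrix of rank 5; reducing to Smith normal form yields diagonal entries (1,1,1,1,1).

Reading off H_k = ker ∂_k / im ∂_{k+1}:

  H_0: rank C_0 − rank ∂_1 = 5 − 4 = 1, and the invariant factors of ∂_1 are all 1, so H_0 = Z.
  H_1: rank ker ∂_1 − rank ∂_2 = (9 − 4) − 5 = 0, and the invariant factors of ∂_2 are all 1, so H_1 = 0.
  H_2: rank ker ∂_2 − rank ∂_3 = (6 − 5) − 0 = 1, and there is no ∂_3, so H_2 = Z.

Hence the Betti numbers are b_0 = 1, b_1 = 0, b_2 = 1.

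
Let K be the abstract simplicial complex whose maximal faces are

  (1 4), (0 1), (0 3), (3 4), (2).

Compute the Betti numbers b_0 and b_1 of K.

Take the total order 0 < 1 < 2 < 3 < 4 on the vertex set. Then K (dimension 1) consists of the simplices:

  0-simplices (5): [0], [1], [2], [3], [4]
  1-simplices (4): [0,1], [0,3], [1,4], [3,4]

Hence C_0 ≅ Z^5, C_1 ≅ Z^4.

∂_1: C_1 → C_0 is given by ∂[p,q] = [q] − [p].
The resulting 5×4 matrix has rank 3, and its Smith normal form has invariant factors (1,1,1).

Now H_k = ker ∂_k / im ∂_{k+1}, so:

  H_0: rank C_0 − rank ∂_1 = 5 − 3 = 2, and the invariant factors of ∂_1 are all 1, so H_0 ≅ Z^2.
  H_1: rank ker ∂_1 − rank ∂_2 = (4 − 3) − 0 = 1, and there is no ∂_2, so H_1 ≅ Z.

Hence the Betti numbers are b_0 = 2, b_1 = 1.

b_0 = 2, b_1 = 1.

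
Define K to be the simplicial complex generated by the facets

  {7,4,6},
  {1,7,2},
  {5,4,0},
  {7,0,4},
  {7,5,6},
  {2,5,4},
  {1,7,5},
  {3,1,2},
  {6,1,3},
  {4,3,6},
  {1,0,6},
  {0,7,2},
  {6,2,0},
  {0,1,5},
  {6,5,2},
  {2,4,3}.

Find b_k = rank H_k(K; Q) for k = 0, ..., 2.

b_0 = 1, b_1 = 2, b_2 = 1.

Order the vertices as 0 < 1 < 2 < 3 < 4 < 5 < 6 < 7. Listing each simplex with vertices in this order, K has dimension 2 with simplices:

  0-simplices (8): [0], [1], [2], [3], [4], [5], [6], [7]
  1-simplices (24): (24 of them)
  2-simplices (16): [0,1,5], [0,1,6], [0,2,6], [0,2,7], [0,4,5], [0,4,7], [1,2,3], [1,2,7], [1,3,6], [1,5,7], [2,3,4], [2,4,5], [2,5,6], [3,4,6], [4,6,7], [5,6,7]

giving chain groups C_0 ≅ Z^8, C_1 ≅ Z^24, C_2 ≅ Z^16.

∂_1: C_1 → C_0 maps an edge to its endpoints' difference, ∂[p,q] = q − p.
This gives a 8×24 integer matrix of rank 7; reducing to Smith normal form yields diagonal entries (1,1,1,1,1,1,1).

Boundary ∂_2: C_2 → C_1 maps a triangle to the signed sum of its edges. For instance
  ∂[0,4,7] = [4,7] − [0,7] + [0,4],
  ∂[0,2,6] = [2,6] − [0,6] + [0,2].
The 24×16 boundary matrix has rank 15 and Smith normal form diag(1,1,1,1,1,1,1,1,1,1,1,1,1,1,1).

Computing H_k = (kernel of ∂_k) / (image of ∂_{k+1}):

  H_0: rank C_0 − rank ∂_1 = 8 − 7 = 1, and the invariant factors of ∂_1 are all 1, so H_0 = Z.
  H_1: rank ker ∂_1 − rank ∂_2 = (24 − 7) − 15 = 2, and the invariant factors of ∂_2 are all 1, so H_1 = Z^2.
  H_2: rank ker ∂_2 − rank ∂_3 = (16 − 15) − 0 = 1, and there is no ∂_3, so H_2 = Z.

Hence the Betti numbers are b_0 = 1, b_1 = 2, b_2 = 1.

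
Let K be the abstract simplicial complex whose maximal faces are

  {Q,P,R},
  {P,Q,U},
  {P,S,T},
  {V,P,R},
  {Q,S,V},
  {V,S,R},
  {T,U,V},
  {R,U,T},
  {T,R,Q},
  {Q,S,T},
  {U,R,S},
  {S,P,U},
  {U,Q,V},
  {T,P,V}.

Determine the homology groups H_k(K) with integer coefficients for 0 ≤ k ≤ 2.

We work with the vertex ordering P < Q < R < S < T < U < V. The simplices of K, each written with vertices in increasing order, are:

  0-simplices (7): P, Q, R, S, T, U, V
  1-simplices (21): PQ, PR, PS, PT, PU, PV, QR, QS, QT, QU, QV, RS, RT, RU, RV, ST, SU, SV, TU, TV, UV
  2-simplices (14): PQR, PQU, PRV, PST, PSU, PTV, QRT, QST, QSV, QUV, RSU, RSV, RTU, TUV

Hence C_0 ≅ Z^7, C_1 ≅ Z^21, C_2 ≅ Z^14.

The boundary map ∂_1: C_1 → C_0 maps an edge to its endpoints' difference, ∂[p,q] = q − p. For instance
  ∂PV = V − P.
This gives a 7×21 integer matrix of rank 6; reducing to Smith normal form yields diagonal entries (1,1,1,1,1,1).

The boundary map ∂_2: C_2 → C_1 sends each 2-simplex [p,q,r] to [q,r] − [p,r] + [p,q]. For instance
  ∂PQU = QU − PU + PQ,
  ∂PTV = TV − PV + PT.
The resulting 21×14 matrix has rank 13, and its Smith normal form has invariant factors (1,1,1,1,1,1,1,1,1,1,1,1,1).

From H_k ≅ ker(∂_k) / im(∂_{k+1}) we obtain:

  H_0: rank C_0 − rank ∂_1 = 7 − 6 = 1, and the invariant factors of ∂_1 are all 1, so H_0 = Z.
  H_1: rank ker ∂_1 − rank ∂_2 = (21 − 6) − 13 = 2, and the invariant factors of ∂_2 are all 1, so H_1 = Z^2.
  H_2: rank ker ∂_2 − rank ∂_3 = (14 − 13) − 0 = 1, and there is no ∂_3, so H_2 = Z.

(K is a triangulation of the torus T^2.)

H_0 ≅ Z,  H_1 ≅ Z^2,  H_2 ≅ Z.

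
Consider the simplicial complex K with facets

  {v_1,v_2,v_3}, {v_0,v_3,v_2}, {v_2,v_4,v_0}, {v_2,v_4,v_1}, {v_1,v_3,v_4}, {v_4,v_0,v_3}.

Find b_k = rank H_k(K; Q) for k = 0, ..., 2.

We work with the vertex ordering v_0 < v_1 < v_2 < v_3 < v_4. The simplices of K, each written with vertices in increasing order, are:

  0-simplices (5): [v_0], [v_1], [v_2], [v_3], [v_4]
  1-simplices (9): [v_0,v_2], [v_0,v_3], [v_0,v_4], [v_1,v_2], [v_1,v_3], [v_1,v_4], [v_2,v_3], [v_2,v_4], [v_3,v_4]
  2-simplices (6): [v_0,v_2,v_3], [v_0,v_2,v_4], [v_0,v_3,v_4], [v_1,v_2,v_3], [v_1,v_2,v_4], [v_1,v_3,v_4]

Hence C_0 ≅ Z^5, C_1 ≅ Z^9, C_2 ≅ Z^6.

Boundary ∂_1: C_1 → C_0 sends each edge [p,q] (with p < q) to q − p. For instance
  ∂[v_1,v_4] = [v_4] − [v_1].
The resulting 5×9 matrix has rank 4, and its Smith normal form has invariant factors (1,1,1,1).

∂_2: C_2 → C_1 sends each 2-simplex [p,q,r] to [q,r] − [p,r] + [p,q]. For instance
  ∂[v_0,v_2,v_3] = [v_2,v_3] − [v_0,v_3] + [v_0,v_2],
  ∂[v_0,v_3,v_4] = [v_3,v_4] − [v_0,v_4] + [v_0,v_3].
As a 9×6 matrix over Z this has rank 5, with invariant factors (1,1,1,1,1).

Computing H_k = (kernel of ∂_k) / (image of ∂_{k+1}):

  H_0: rank C_0 − rank ∂_1 = 5 − 4 = 1, and the invariant factors of ∂_1 are all 1, so H_0 ≅ Z.
  H_1: rank ker ∂_1 − rank ∂_2 = (9 − 4) − 5 = 0, and the invariant factors of ∂_2 are all 1, so H_1 ≅ 0.
  H_2: rank ker ∂_2 − rank ∂_3 = (6 − 5) − 0 = 1, and there is no ∂_3, so H_2 ≅ Z.

Hence the Betti numbers are b_0 = 1, b_1 = 0, b_2 = 1.

b_0 = 1, b_1 = 0, b_2 = 1.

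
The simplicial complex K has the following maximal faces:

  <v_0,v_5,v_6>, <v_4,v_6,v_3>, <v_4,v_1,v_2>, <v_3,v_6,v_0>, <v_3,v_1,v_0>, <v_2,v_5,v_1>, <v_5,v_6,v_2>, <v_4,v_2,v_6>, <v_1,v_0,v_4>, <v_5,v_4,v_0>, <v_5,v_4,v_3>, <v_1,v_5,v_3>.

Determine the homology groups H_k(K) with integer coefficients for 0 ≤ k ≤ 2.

Take the total order v_0 < v_1 < v_2 < v_3 < v_4 < v_5 < v_6 on the vertex set. Then K (dimension 2) consists of the simplices:

  0-simplices (7): [v_0], [v_1], [v_2], [v_3], [v_4], [v_5], [v_6]
  1-simplices (18): (18 of them)
  2-simplices (12): (12 of them)

Hence C_0 ≅ Z^7, C_1 ≅ Z^18, C_2 ≅ Z^12.

Boundary ∂_1: C_1 → C_0 maps an edge to its endpoints' difference, ∂[p,q] = q − p. For instance
  ∂[v_0,v_4] = [v_4] − [v_0].
This gives a 7×18 integer matrix of rank 6; reducing to Smith normal form yields diagonal entries (1,1,1,1,1,1).

Boundary ∂_2: C_2 → C_1 acts by ∂[p,q,r] = [q,r] − [p,r] + [p,q]. For instance
  ∂[v_1,v_2,v_4] = [v_2,v_4] − [v_1,v_4] + [v_1,v_2],
  ∂[v_0,v_1,v_3] = [v_1,v_3] − [v_0,v_3] + [v_0,v_1].
The resulting 18×12 matrix has rank 12, and its Smith normal form has invariant factors (1,1,1,1,1,1,1,1,1,1,1,2).

Now H_k = ker ∂_k / im ∂_{k+1}, so:

  H_0: rank C_0 − rank ∂_1 = 7 − 6 = 1, and the invariant factors of ∂_1 are all 1, so H_0 ≅ Z.
  H_1: rank ker ∂_1 − rank ∂_2 = (18 − 6) − 12 = 0, and ∂_2 has invariant factor 2 > 1, so H_1 ≅ Z_2.
  H_2: rank ker ∂_2 − rank ∂_3 = (12 − 12) − 0 = 0, and there is no ∂_3, so H_2 ≅ 0.

H_0 = Z,  H_1 = Z_2,  H_2 = 0.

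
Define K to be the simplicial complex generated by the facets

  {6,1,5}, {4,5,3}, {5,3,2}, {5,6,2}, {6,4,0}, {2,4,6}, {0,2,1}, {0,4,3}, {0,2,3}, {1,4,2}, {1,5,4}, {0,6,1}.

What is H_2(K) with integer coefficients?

K has 7 vertices, 18 edges, 12 triangles.
rank ∂_2 = 12, rank ∂_3 = 0 ⇒ b_2 = 12 − 12 − 0 = 0. So H_2 ≅ 0.

H_2 = 0.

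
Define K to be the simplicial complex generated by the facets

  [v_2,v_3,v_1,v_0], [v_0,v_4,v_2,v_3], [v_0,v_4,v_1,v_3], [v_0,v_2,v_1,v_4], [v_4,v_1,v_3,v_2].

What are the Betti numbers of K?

b_0 = 1, b_1 = 0, b_2 = 0, b_3 = 1.

Order the vertices as v_0 < v_1 < v_2 < v_3 < v_4. Listing each simplex with vertices in this order, K has dimension 3 with simplices:

  0-simplices (5): [v_0], [v_1], [v_2], [v_3], [v_4]
  1-simplices (10): [v_0,v_1], [v_0,v_2], [v_0,v_3], [v_0,v_4], [v_1,v_2], [v_1,v_3], [v_1,v_4], [v_2,v_3], [v_2,v_4], [v_3,v_4]
  2-simplices (10): [v_0,v_1,v_2], [v_0,v_1,v_3], [v_0,v_1,v_4], [v_0,v_2,v_3], [v_0,v_2,v_4], [v_0,v_3,v_4], [v_1,v_2,v_3], [v_1,v_2,v_4], [v_1,v_3,v_4], [v_2,v_3,v_4]
  3-simplices (5): [v_0,v_1,v_2,v_3], [v_0,v_1,v_2,v_4], [v_0,v_1,v_3,v_4], [v_0,v_2,v_3,v_4], [v_1,v_2,v_3,v_4]

so the chain groups are C_0 ≅ Z^5, C_1 ≅ Z^10, C_2 ≅ Z^10, C_3 ≅ Z^5.

The boundary map ∂_1: C_1 → C_0 maps an edge to its endpoints' difference, ∂[p,q] = q − p.
The 5×10 boundary matrix has rank 4 and Smith normal form diag(1,1,1,1).

Boundary ∂_2: C_2 → C_1 acts by ∂[p,q,r] = [q,r] − [p,r] + [p,q]. For instance
  ∂[v_0,v_3,v_4] = [v_3,v_4] − [v_0,v_4] + [v_0,v_3],
  ∂[v_0,v_1,v_2] = [v_1,v_2] − [v_0,v_2] + [v_0,v_1].
The 10×10 boundary matrix has rank 6 and Smith normal form diag(1,1,1,1,1,1).

∂_3: C_3 → C_2 sends each 3-simplex σ to the alternating sum Σ_i (−1)^i (σ with its i-th vertex removed). For instance
  ∂[v_0,v_1,v_3,v_4] = [v_1,v_3,v_4] − [v_0,v_3,v_4] + [v_0,v_1,v_4] − [v_0,v_1,v_3],
  ∂[v_0,v_1,v_2,v_3] = [v_1,v_2,v_3] − [v_0,v_2,v_3] + [v_0,v_1,v_3] − [v_0,v_1,v_2].
The resulting 10×5 matrix has rank 4, and its Smith normal form has invariant factors (1,1,1,1).

Reading off H_k = ker ∂_k / im ∂_{k+1}:

  H_0: rank C_0 − rank ∂_1 = 5 − 4 = 1, and the invariant factors of ∂_1 are all 1, so H_0 ≅ Z.
  H_1: rank ker ∂_1 − rank ∂_2 = (10 − 4) − 6 = 0, and the invariant factors of ∂_2 are all 1, so H_1 ≅ 0.
  H_2: rank ker ∂_2 − rank ∂_3 = (10 − 6) − 4 = 0, and the invariant factors of ∂_3 are all 1, so H_2 ≅ 0.
  H_3: rank ker ∂_3 − rank ∂_4 = (5 − 4) − 0 = 1, and there is no ∂_4, so H_3 ≅ Z.

Hence the Betti numbers are b_0 = 1, b_1 = 0, b_2 = 0, b_3 = 1.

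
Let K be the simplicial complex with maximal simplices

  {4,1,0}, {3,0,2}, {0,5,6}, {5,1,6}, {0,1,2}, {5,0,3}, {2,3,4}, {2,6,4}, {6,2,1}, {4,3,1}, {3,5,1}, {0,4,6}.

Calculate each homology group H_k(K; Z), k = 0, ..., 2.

Take the total order 0 < 1 < 2 < 3 < 4 < 5 < 6 on the vertex set. Then K (dimension 2) consists of the simplices:

  0-simplices (7): [0], [1], [2], [3], [4], [5], [6]
  1-simplices (18): [0,1], [0,2], [0,3], [0,4], [0,5], [0,6], [1,2], [1,3], [1,4], [1,5], [1,6], [2,3], [2,4], [2,6], [3,4], [3,5], [4,6], [5,6]
  2-simplices (12): [0,1,2], [0,1,4], [0,2,3], [0,3,5], [0,4,6], [0,5,6], [1,2,6], [1,3,4], [1,3,5], [1,5,6], [2,3,4], [2,4,6]

Hence C_0 ≅ Z^7, C_1 ≅ Z^18, C_2 ≅ Z^12.

Boundary ∂_1: C_1 → C_0 sends each edge [p,q] (with p < q) to q − p.
The resulting 7×18 matrix has rank 6, and its Smith normal form has invariant factors (1,1,1,1,1,1).

∂_2: C_2 → C_1 sends each 2-simplex [p,q,r] to [q,r] − [p,r] + [p,q]. For instance
  ∂[1,2,6] = [2,6] − [1,6] + [1,2],
  ∂[0,1,2] = [1,2] − [0,2] + [0,1].
The resulting 18×12 matrix has rank 12, and its Smith normal form has invariant factors (1,1,1,1,1,1,1,1,1,1,1,2).

Computing H_k = (kernel of ∂_k) / (image of ∂_{k+1}):

  H_0: rank C_0 − rank ∂_1 = 7 − 6 = 1, and the invariant factors of ∂_1 are all 1, so H_0 = Z.
  H_1: rank ker ∂_1 − rank ∂_2 = (18 − 6) − 12 = 0, and ∂_2 has invariant factor 2 > 1, so H_1 = Z/2Z.
  H_2: rank ker ∂_2 − rank ∂_3 = (12 − 12) − 0 = 0, and there is no ∂_3, so H_2 = 0.

(K is a triangulation of the real projective plane RP^2.)

H_0 = Z,  H_1 = Z/2Z,  H_2 = 0.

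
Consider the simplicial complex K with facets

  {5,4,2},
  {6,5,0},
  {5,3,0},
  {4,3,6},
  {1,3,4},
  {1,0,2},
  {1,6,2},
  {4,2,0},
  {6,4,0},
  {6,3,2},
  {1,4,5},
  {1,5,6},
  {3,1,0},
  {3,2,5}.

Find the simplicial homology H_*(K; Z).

Take the total order 0 < 1 < 2 < 3 < 4 < 5 < 6 on the vertex set. Then K (dimension 2) consists of the simplices:

  0-simplices (7): [0], [1], [2], [3], [4], [5], [6]
  1-simplices (21): [0,1], [0,2], [0,3], [0,4], [0,5], [0,6], [1,2], [1,3], [1,4], [1,5], [1,6], [2,3], [2,4], [2,5], [2,6], [3,4], [3,5], [3,6], [4,5], [4,6], [5,6]
  2-simplices (14): [0,1,2], [0,1,3], [0,2,4], [0,3,5], [0,4,6], [0,5,6], [1,2,6], [1,3,4], [1,4,5], [1,5,6], [2,3,5], [2,3,6], [2,4,5], [3,4,6]

giving chain groups C_0 ≅ Z^7, C_1 ≅ Z^21, C_2 ≅ Z^14.

Boundary ∂_1: C_1 → C_0 maps an edge to its endpoints' difference, ∂[p,q] = q − p. For instance
  ∂[3,6] = [6] − [3].
This gives a 7×21 integer matrix of rank 6; reducing to Smith normal form yields diagonal entries (1,1,1,1,1,1).

∂_2: C_2 → C_1 sends each 2-simplex [p,q,r] to [q,r] − [p,r] + [p,q]. For instance
  ∂[2,4,5] = [4,5] − [2,5] + [2,4],
  ∂[2,3,6] = [3,6] − [2,6] + [2,3].
As a 21×14 matrix over Z this has rank 13, with invariant factors (1,1,1,1,1,1,1,1,1,1,1,1,1).

Now H_k = ker ∂_k / im ∂_{k+1}, so:

  H_0: rank C_0 − rank ∂_1 = 7 − 6 = 1, and the invariant factors of ∂_1 are all 1, so H_0 = Z.
  H_1: rank ker ∂_1 − rank ∂_2 = (21 − 6) − 13 = 2, and the invariant factors of ∂_2 are all 1, so H_1 = Z^2.
  H_2: rank ker ∂_2 − rank ∂_3 = (14 − 13) − 0 = 1, and there is no ∂_3, so H_2 = Z.

H_0 = Z,  H_1 = Z^2,  H_2 = Z.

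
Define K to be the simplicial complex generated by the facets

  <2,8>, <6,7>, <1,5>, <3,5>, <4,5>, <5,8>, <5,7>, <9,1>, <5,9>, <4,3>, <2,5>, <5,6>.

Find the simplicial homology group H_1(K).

H_1 = Z^4.

K has 9 vertices, 12 edges.
rank ∂_1 = 8, rank ∂_2 = 0 ⇒ b_1 = 12 − 8 − 0 = 4. So H_1 ≅ Z^4.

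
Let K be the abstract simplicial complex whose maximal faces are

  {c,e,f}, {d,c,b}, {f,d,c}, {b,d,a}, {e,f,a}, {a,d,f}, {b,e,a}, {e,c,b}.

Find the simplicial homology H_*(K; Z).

H_0 = Z,  H_1 = 0,  H_2 = Z.

We work with the vertex ordering a < b < c < d < e < f. The simplices of K, each written with vertices in increasing order, are:

  0-simplices (6): a, b, c, d, e, f
  1-simplices (12): ab, ad, ae, af, bc, bd, be, cd, ce, cf, df, ef
  2-simplices (8): abd, abe, adf, aef, bcd, bce, cdf, cef

Hence C_0 ≅ Z^6, C_1 ≅ Z^12, C_2 ≅ Z^8.

The boundary map ∂_1: C_1 → C_0 maps an edge to its endpoints' difference, ∂[p,q] = q − p. For instance
  ∂cd = d − c.
This gives a 6×12 integer matrix of rank 5; reducing to Smith normal form yields diagonal entries (1,1,1,1,1).

Boundary ∂_2: C_2 → C_1 sends each 2-simplex [p,q,r] to [q,r] − [p,r] + [p,q]. For instance
  ∂cef = ef − cf + ce,
  ∂abe = be − ae + ab.
The resulting 12×8 matrix has rank 7, and its Smith normal form has invariant factors (1,1,1,1,1,1,1).

Computing H_k = (kernel of ∂_k) / (image of ∂_{k+1}):

  H_0: rank C_0 − rank ∂_1 = 6 − 5 = 1, and the invariant factors of ∂_1 are all 1, so H_0 = Z.
  H_1: rank ker ∂_1 − rank ∂_2 = (12 − 5) − 7 = 0, and the invariant factors of ∂_2 are all 1, so H_1 = 0.
  H_2: rank ker ∂_2 − rank ∂_3 = (8 − 7) − 0 = 1, and there is no ∂_3, so H_2 = Z.

(K is a triangulation of the 2-sphere S^2.)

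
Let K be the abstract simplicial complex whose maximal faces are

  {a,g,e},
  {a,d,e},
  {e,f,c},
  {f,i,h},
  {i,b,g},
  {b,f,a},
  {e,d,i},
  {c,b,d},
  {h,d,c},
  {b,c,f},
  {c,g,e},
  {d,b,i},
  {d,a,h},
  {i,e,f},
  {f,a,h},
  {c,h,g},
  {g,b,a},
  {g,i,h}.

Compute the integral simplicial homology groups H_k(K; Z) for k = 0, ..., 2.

Fix the vertex order a < b < c < d < e < f < g < h < i and write every simplex with vertices in increasing order. Then dim K = 2 and the simplices of K are:

  0-simplices (9): a, b, c, d, e, f, g, h, i
  1-simplices (27): ab, ad, ae, af, ag, ah, bc, bd, bf, bg, bi, cd, ce, cf, cg, ch, de, dh, di, ef, eg, ei, fh, fi, gh, gi, hi
  2-simplices (18): abf, abg, ade, adh, aeg, afh, bcd, bcf, bdi, bgi, cdh, cef, ceg, cgh, dei, efi, fhi, ghi

Hence C_0 ≅ Z^9, C_1 ≅ Z^27, C_2 ≅ Z^18.

∂_1: C_1 → C_0 sends each edge [p,q] (with p < q) to q − p. For instance
  ∂ad = d − a.
The 9×27 boundary matrix has rank 8 and Smith normal form diag(1,1,1,1,1,1,1,1).

The boundary map ∂_2: C_2 → C_1 acts by ∂[p,q,r] = [q,r] − [p,r] + [p,q]. For instance
  ∂ghi = hi − gi + gh,
  ∂bcf = cf − bf + bc.
The 27×18 boundary matrix has rank 17 and Smith normal form diag(1,1,1,1,1,1,1,1,1,1,1,1,1,1,1,1,1).

Computing H_k = (kernel of ∂_k) / (image of ∂_{k+1}):

  H_0: rank C_0 − rank ∂_1 = 9 − 8 = 1, and the invariant factors of ∂_1 are all 1, so H_0 ≅ Z.
  H_1: rank ker ∂_1 − rank ∂_2 = (27 − 8) − 17 = 2, and the invariant factors of ∂_2 are all 1, so H_1 ≅ Z^2.
  H_2: rank ker ∂_2 − rank ∂_3 = (18 − 17) − 0 = 1, and there is no ∂_3, so H_2 ≅ Z.

H_0 ≅ Z,  H_1 ≅ Z^2,  H_2 ≅ Z.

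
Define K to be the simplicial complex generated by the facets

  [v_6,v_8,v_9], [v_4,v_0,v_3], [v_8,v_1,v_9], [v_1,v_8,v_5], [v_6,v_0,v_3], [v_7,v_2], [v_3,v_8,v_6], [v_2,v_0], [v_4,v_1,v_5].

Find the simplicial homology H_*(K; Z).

Order the vertices as v_0 < v_1 < v_2 < v_3 < v_4 < v_5 < v_6 < v_7 < v_8 < v_9. Listing each simplex with vertices in this order, K has dimension 2 with simplices:

  0-simplices (10): [v_0], [v_1], [v_2], [v_3], [v_4], [v_5], [v_6], [v_7], [v_8], [v_9]
  1-simplices (17): (17 of them)
  2-simplices (7): [v_0,v_3,v_4], [v_0,v_3,v_6], [v_1,v_4,v_5], [v_1,v_5,v_8], [v_1,v_8,v_9], [v_3,v_6,v_8], [v_6,v_8,v_9]

giving chain groups C_0 ≅ Z^10, C_1 ≅ Z^17, C_2 ≅ Z^7.

The boundary map ∂_1: C_1 → C_0 maps an edge to its endpoints' difference, ∂[p,q] = q − p.
As a 10×17 matrix over Z this has rank 9, with invariant factors (1,1,1,1,1,1,1,1,1).

The boundary map ∂_2: C_2 → C_1 maps a triangle to the signed sum of its edges. For instance
  ∂[v_0,v_3,v_4] = [v_3,v_4] − [v_0,v_4] + [v_0,v_3],
  ∂[v_1,v_5,v_8] = [v_5,v_8] − [v_1,v_8] + [v_1,v_5].
This gives a 17×7 integer matrix of rank 7; reducing to Smith normal form yields diagonal entries (1,1,1,1,1,1,1).

From H_k ≅ ker(∂_k) / im(∂_{k+1}) we obtain:

  H_0: rank C_0 − rank ∂_1 = 10 − 9 = 1, and the invariant factors of ∂_1 are all 1, so H_0 = Z.
  H_1: rank ker ∂_1 − rank ∂_2 = (17 − 9) − 7 = 1, and the invariant factors of ∂_2 are all 1, so H_1 = Z.
  H_2: rank ker ∂_2 − rank ∂_3 = (7 − 7) − 0 = 0, and there is no ∂_3, so H_2 = 0.

H_0 ≅ Z,  H_1 ≅ Z,  H_2 = 0.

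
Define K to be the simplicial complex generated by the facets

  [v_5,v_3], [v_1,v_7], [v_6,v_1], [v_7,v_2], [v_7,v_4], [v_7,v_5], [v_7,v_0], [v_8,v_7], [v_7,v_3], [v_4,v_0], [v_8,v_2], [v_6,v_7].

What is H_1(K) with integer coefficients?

Fix the vertex order v_0 < v_1 < v_2 < v_3 < v_4 < v_5 < v_6 < v_7 < v_8 and write every simplex with vertices in increasing order. Then dim K = 1 and the simplices of K are:

  0-simplices (9): [v_0], [v_1], [v_2], [v_3], [v_4], [v_5], [v_6], [v_7], [v_8]
  1-simplices (12): [v_0,v_4], [v_0,v_7], [v_1,v_6], [v_1,v_7], [v_2,v_7], [v_2,v_8], [v_3,v_5], [v_3,v_7], [v_4,v_7], [v_5,v_7], [v_6,v_7], [v_7,v_8]

so the chain groups are C_0 ≅ Z^9, C_1 ≅ Z^12.

The boundary map ∂_1: C_1 → C_0 maps an edge to its endpoints' difference, ∂[p,q] = q − p.
This gives a 9×12 integer matrix of rank 8; reducing to Smith normal form yields diagonal entries (1,1,1,1,1,1,1,1).

Computing H_k = (kernel of ∂_k) / (image of ∂_{k+1}):

  H_1: rank ker ∂_1 − rank ∂_2 = (12 − 8) − 0 = 4, and there is no ∂_2, so H_1 ≅ Z^4.

(K is a triangulation of a wedge of 4 circles.)

H_1 ≅ Z^4.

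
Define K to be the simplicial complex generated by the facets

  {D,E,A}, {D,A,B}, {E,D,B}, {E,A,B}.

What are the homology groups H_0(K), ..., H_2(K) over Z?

Order the vertices as A < B < D < E. Listing each simplex with vertices in this order, K has dimension 2 with simplices:

  0-simplices (4): A, B, D, E
  1-simplices (6): AB, AD, AE, BD, BE, DE
  2-simplices (4): ABD, ABE, ADE, BDE

giving chain groups C_0 ≅ Z^4, C_1 ≅ Z^6, C_2 ≅ Z^4.

The boundary map ∂_1: C_1 → C_0 sends each edge [p,q] (with p < q) to q − p.
The 4×6 boundary matrix has rank 3 and Smith normal form diag(1,1,1).

Boundary ∂_2: C_2 → C_1 acts by ∂[p,q,r] = [q,r] − [p,r] + [p,q]. For instance
  ∂ABE = BE − AE + AB,
  ∂BDE = DE − BE + BD.
This gives a 6×4 integer matrix of rank 3; reducing to Smith normal form yields diagonal entries (1,1,1).

Computing H_k = (kernel of ∂_k) / (image of ∂_{k+1}):

  H_0: rank C_0 − rank ∂_1 = 4 − 3 = 1, and the invariant factors of ∂_1 are all 1, so H_0 ≅ Z.
  H_1: rank ker ∂_1 − rank ∂_2 = (6 − 3) − 3 = 0, and the invariant factors of ∂_2 are all 1, so H_1 ≅ 0.
  H_2: rank ker ∂_2 − rank ∂_3 = (4 − 3) − 0 = 1, and there is no ∂_3, so H_2 ≅ Z.

As a check, the Euler characteristic is 4 − 6 + 4 = 2, which agrees with 1 − 0 + 1 = 2.
(K is a triangulation of the 2-sphere S^2.)

H_0 = Z,  H_1 = 0,  H_2 = Z.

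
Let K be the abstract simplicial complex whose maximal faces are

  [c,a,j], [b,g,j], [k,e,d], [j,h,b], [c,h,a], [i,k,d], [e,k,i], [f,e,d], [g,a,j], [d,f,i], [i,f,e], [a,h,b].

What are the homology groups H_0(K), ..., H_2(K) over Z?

Order the vertices as a < b < c < d < e < f < g < h < i < j < k. Listing each simplex with vertices in this order, K has dimension 2 with simplices:

  0-simplices (11): a, b, c, d, e, f, g, h, i, j, k
  1-simplices (21): ab, ac, ag, ah, aj, bg, bh, bj, ch, cj, de, df, di, dk, ef, ei, ek, fi, gj, hj, ik
  2-simplices (12): abh, ach, acj, agj, bgj, bhj, def, dek, dfi, dik, efi, eik

Hence C_0 ≅ Z^11, C_1 ≅ Z^21, C_2 ≅ Z^12.

The boundary map ∂_1: C_1 → C_0 is given by ∂[p,q] = [q] − [p].
The 11×21 boundary matrix has rank 9 and Smith normal form diag(1,1,1,1,1,1,1,1,1).

The boundary map ∂_2: C_2 → C_1 maps a triangle to the signed sum of its edges. For instance
  ∂def = ef − df + de,
  ∂bhj = hj − bj + bh.
This gives a 21×12 integer matrix of rank 11; reducing to Smith normal form yields diagonal entries (1,1,1,1,1,1,1,1,1,1,1).

Reading off H_k = ker ∂_k / im ∂_{k+1}:

  H_0: rank C_0 − rank ∂_1 = 11 − 9 = 2, and the invariant factors of ∂_1 are all 1, so H_0 = Z^2.
  H_1: rank ker ∂_1 − rank ∂_2 = (21 − 9) − 11 = 1, and the invariant factors of ∂_2 are all 1, so H_1 = Z.
  H_2: rank ker ∂_2 − rank ∂_3 = (12 − 11) − 0 = 1, and there is no ∂_3, so H_2 = Z.

H_0 ≅ Z^2,  H_1 ≅ Z,  H_2 ≅ Z.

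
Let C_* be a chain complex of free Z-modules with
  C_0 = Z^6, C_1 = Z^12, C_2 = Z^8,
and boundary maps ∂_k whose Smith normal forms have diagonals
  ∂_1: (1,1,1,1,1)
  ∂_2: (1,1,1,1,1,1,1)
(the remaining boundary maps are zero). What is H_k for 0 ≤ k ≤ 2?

H_0 = Z,  H_1 = 0,  H_2 = Z.

H_0: b_0 = 6 − 0 − 5 = 1; torsion from ∂_1 factors > 1: none. So H_0 = Z.
H_1: b_1 = 12 − 5 − 7 = 0; torsion from ∂_2 factors > 1: none. So H_1 = 0.
H_2: b_2 = 8 − 7 − 0 = 1; torsion from ∂_3 factors > 1: none. So H_2 = Z.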